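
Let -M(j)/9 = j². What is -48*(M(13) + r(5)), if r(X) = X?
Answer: 72768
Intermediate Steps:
M(j) = -9*j²
-48*(M(13) + r(5)) = -48*(-9*13² + 5) = -48*(-9*169 + 5) = -48*(-1521 + 5) = -48*(-1516) = -1*(-72768) = 72768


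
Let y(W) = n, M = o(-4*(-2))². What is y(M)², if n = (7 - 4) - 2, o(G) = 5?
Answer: 1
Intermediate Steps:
n = 1 (n = 3 - 2 = 1)
M = 25 (M = 5² = 25)
y(W) = 1
y(M)² = 1² = 1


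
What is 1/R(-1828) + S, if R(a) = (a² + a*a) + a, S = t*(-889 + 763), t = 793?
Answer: -667586130119/6681340 ≈ -99918.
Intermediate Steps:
S = -99918 (S = 793*(-889 + 763) = 793*(-126) = -99918)
R(a) = a + 2*a² (R(a) = (a² + a²) + a = 2*a² + a = a + 2*a²)
1/R(-1828) + S = 1/(-1828*(1 + 2*(-1828))) - 99918 = 1/(-1828*(1 - 3656)) - 99918 = 1/(-1828*(-3655)) - 99918 = 1/6681340 - 99918 = -667586130119/6681340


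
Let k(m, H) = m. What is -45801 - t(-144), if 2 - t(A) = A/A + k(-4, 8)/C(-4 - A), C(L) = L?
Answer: -1603071/35 ≈ -45802.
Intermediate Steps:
t(A) = 1 + 4/(-4 - A) (t(A) = 2 - (A/A - 4/(-4 - A)) = 2 - (1 - 4/(-4 - A)) = 2 + (-1 + 4/(-4 - A)) = 1 + 4/(-4 - A))
-45801 - t(-144) = -45801 - (-144)/(4 - 144) = -45801 - (-144)/(-140) = -45801 - (-144)*(-1)/140 = -45801 - 1*36/35 = -45801 - 36/35 = -1603071/35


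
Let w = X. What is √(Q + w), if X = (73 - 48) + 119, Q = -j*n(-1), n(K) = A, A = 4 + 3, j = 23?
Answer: I*√17 ≈ 4.1231*I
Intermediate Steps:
A = 7
n(K) = 7
Q = -161 (Q = -23*7 = -1*161 = -161)
X = 144 (X = 25 + 119 = 144)
w = 144
√(Q + w) = √(-161 + 144) = √(-17) = I*√17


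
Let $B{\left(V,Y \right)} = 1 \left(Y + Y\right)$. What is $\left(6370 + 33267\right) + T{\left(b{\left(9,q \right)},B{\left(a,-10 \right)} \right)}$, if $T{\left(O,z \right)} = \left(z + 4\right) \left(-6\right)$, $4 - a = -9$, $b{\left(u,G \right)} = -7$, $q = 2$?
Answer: $39733$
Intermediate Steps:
$a = 13$ ($a = 4 - -9 = 4 + 9 = 13$)
$B{\left(V,Y \right)} = 2 Y$ ($B{\left(V,Y \right)} = 1 \cdot 2 Y = 2 Y$)
$T{\left(O,z \right)} = -24 - 6 z$ ($T{\left(O,z \right)} = \left(4 + z\right) \left(-6\right) = -24 - 6 z$)
$\left(6370 + 33267\right) + T{\left(b{\left(9,q \right)},B{\left(a,-10 \right)} \right)} = \left(6370 + 33267\right) - \left(24 + 6 \cdot 2 \left(-10\right)\right) = 39637 - -96 = 39637 + \left(-24 + 120\right) = 39637 + 96 = 39733$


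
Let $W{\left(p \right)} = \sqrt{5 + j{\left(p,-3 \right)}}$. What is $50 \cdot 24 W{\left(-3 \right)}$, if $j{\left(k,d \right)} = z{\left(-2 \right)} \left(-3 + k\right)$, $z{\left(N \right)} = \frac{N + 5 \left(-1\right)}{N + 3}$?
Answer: $1200 \sqrt{47} \approx 8226.8$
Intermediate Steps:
$z{\left(N \right)} = \frac{-5 + N}{3 + N}$ ($z{\left(N \right)} = \frac{N - 5}{3 + N} = \frac{-5 + N}{3 + N}$)
$j{\left(k,d \right)} = 21 - 7 k$ ($j{\left(k,d \right)} = \frac{-5 - 2}{3 - 2} \left(-3 + k\right) = 1^{-1} \left(-7\right) \left(-3 + k\right) = 1 \left(-7\right) \left(-3 + k\right) = - 7 \left(-3 + k\right) = 21 - 7 k$)
$W{\left(p \right)} = \sqrt{26 - 7 p}$ ($W{\left(p \right)} = \sqrt{5 - \left(-21 + 7 p\right)} = \sqrt{26 - 7 p}$)
$50 \cdot 24 W{\left(-3 \right)} = 50 \cdot 24 \sqrt{26 - -21} = 1200 \sqrt{26 + 21} = 1200 \sqrt{47}$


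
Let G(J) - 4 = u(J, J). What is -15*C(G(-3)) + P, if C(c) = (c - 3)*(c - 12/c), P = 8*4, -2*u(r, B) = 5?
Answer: -457/4 ≈ -114.25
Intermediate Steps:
u(r, B) = -5/2 (u(r, B) = -½*5 = -5/2)
P = 32
G(J) = 3/2 (G(J) = 4 - 5/2 = 3/2)
C(c) = (-3 + c)*(c - 12/c)
-15*C(G(-3)) + P = -15*(-12 + (3/2)² - 3*3/2 + 36/(3/2)) + 32 = -15*(-12 + 9/4 - 9/2 + 36*(⅔)) + 32 = -15*(-12 + 9/4 - 9/2 + 24) + 32 = -15*39/4 + 32 = -585/4 + 32 = -457/4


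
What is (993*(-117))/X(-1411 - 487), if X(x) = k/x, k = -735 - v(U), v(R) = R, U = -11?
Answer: -110255769/362 ≈ -3.0457e+5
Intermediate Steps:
k = -724 (k = -735 - 1*(-11) = -735 + 11 = -724)
X(x) = -724/x
(993*(-117))/X(-1411 - 487) = (993*(-117))/((-724/(-1411 - 487))) = -116181/((-724/(-1898))) = -116181/((-724*(-1/1898))) = -116181/362/949 = -116181*949/362 = -110255769/362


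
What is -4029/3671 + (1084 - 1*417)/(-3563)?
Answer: -16803884/13079773 ≈ -1.2847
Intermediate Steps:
-4029/3671 + (1084 - 1*417)/(-3563) = -4029*1/3671 + (1084 - 417)*(-1/3563) = -4029/3671 + 667*(-1/3563) = -4029/3671 - 667/3563 = -16803884/13079773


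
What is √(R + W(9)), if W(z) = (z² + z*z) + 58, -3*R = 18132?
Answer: 8*I*√91 ≈ 76.315*I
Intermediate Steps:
R = -6044 (R = -⅓*18132 = -6044)
W(z) = 58 + 2*z² (W(z) = (z² + z²) + 58 = 2*z² + 58 = 58 + 2*z²)
√(R + W(9)) = √(-6044 + (58 + 2*9²)) = √(-6044 + (58 + 2*81)) = √(-6044 + (58 + 162)) = √(-6044 + 220) = √(-5824) = 8*I*√91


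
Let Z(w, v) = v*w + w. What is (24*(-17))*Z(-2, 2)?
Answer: 2448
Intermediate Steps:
Z(w, v) = w + v*w
(24*(-17))*Z(-2, 2) = (24*(-17))*(-2*(1 + 2)) = -(-816)*3 = -408*(-6) = 2448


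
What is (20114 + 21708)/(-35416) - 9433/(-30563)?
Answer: -472063329/541209604 ≈ -0.87224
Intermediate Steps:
(20114 + 21708)/(-35416) - 9433/(-30563) = 41822*(-1/35416) - 9433*(-1/30563) = -20911/17708 + 9433/30563 = -472063329/541209604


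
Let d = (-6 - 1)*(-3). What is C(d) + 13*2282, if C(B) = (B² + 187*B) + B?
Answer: 34055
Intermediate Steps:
d = 21 (d = -7*(-3) = 21)
C(B) = B² + 188*B
C(d) + 13*2282 = 21*(188 + 21) + 13*2282 = 21*209 + 29666 = 4389 + 29666 = 34055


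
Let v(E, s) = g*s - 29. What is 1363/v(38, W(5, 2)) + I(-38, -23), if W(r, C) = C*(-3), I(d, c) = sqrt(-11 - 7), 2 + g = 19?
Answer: -1363/131 + 3*I*sqrt(2) ≈ -10.405 + 4.2426*I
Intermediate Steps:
g = 17 (g = -2 + 19 = 17)
I(d, c) = 3*I*sqrt(2) (I(d, c) = sqrt(-18) = 3*I*sqrt(2))
W(r, C) = -3*C
v(E, s) = -29 + 17*s (v(E, s) = 17*s - 29 = -29 + 17*s)
1363/v(38, W(5, 2)) + I(-38, -23) = 1363/(-29 + 17*(-3*2)) + 3*I*sqrt(2) = 1363/(-29 + 17*(-6)) + 3*I*sqrt(2) = 1363/(-29 - 102) + 3*I*sqrt(2) = 1363/(-131) + 3*I*sqrt(2) = -1/131*1363 + 3*I*sqrt(2) = -1363/131 + 3*I*sqrt(2)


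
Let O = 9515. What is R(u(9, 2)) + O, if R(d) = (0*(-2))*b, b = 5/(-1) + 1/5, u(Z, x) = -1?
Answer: 9515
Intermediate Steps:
b = -24/5 (b = 5*(-1) + 1*(⅕) = -5 + ⅕ = -24/5 ≈ -4.8000)
R(d) = 0 (R(d) = (0*(-2))*(-24/5) = 0*(-24/5) = 0)
R(u(9, 2)) + O = 0 + 9515 = 9515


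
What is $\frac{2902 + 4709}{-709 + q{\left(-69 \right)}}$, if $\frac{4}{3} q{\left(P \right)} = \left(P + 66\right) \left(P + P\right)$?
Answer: $- \frac{15222}{797} \approx -19.099$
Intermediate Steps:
$q{\left(P \right)} = \frac{3 P \left(66 + P\right)}{2}$ ($q{\left(P \right)} = \frac{3 \left(P + 66\right) \left(P + P\right)}{4} = \frac{3 \left(66 + P\right) 2 P}{4} = \frac{3 \cdot 2 P \left(66 + P\right)}{4} = \frac{3 P \left(66 + P\right)}{2}$)
$\frac{2902 + 4709}{-709 + q{\left(-69 \right)}} = \frac{2902 + 4709}{-709 + \frac{3}{2} \left(-69\right) \left(66 - 69\right)} = \frac{7611}{-709 + \frac{3}{2} \left(-69\right) \left(-3\right)} = \frac{7611}{-709 + \frac{621}{2}} = \frac{7611}{- \frac{797}{2}} = 7611 \left(- \frac{2}{797}\right) = - \frac{15222}{797}$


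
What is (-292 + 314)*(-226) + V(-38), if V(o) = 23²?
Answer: -4443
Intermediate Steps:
V(o) = 529
(-292 + 314)*(-226) + V(-38) = (-292 + 314)*(-226) + 529 = 22*(-226) + 529 = -4972 + 529 = -4443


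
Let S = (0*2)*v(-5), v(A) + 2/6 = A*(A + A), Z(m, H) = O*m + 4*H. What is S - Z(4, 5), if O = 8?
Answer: -52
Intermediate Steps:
Z(m, H) = 4*H + 8*m (Z(m, H) = 8*m + 4*H = 4*H + 8*m)
v(A) = -1/3 + 2*A**2 (v(A) = -1/3 + A*(A + A) = -1/3 + A*(2*A) = -1/3 + 2*A**2)
S = 0 (S = (0*2)*(-1/3 + 2*(-5)**2) = 0*(-1/3 + 2*25) = 0*(-1/3 + 50) = 0*(149/3) = 0)
S - Z(4, 5) = 0 - (4*5 + 8*4) = 0 - (20 + 32) = 0 - 1*52 = 0 - 52 = -52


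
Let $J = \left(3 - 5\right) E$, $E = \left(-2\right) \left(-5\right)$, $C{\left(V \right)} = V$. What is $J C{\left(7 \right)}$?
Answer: $-140$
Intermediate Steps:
$E = 10$
$J = -20$ ($J = \left(3 - 5\right) 10 = \left(-2\right) 10 = -20$)
$J C{\left(7 \right)} = \left(-20\right) 7 = -140$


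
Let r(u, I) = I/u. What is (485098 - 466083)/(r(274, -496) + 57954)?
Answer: 521011/1587890 ≈ 0.32812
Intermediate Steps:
(485098 - 466083)/(r(274, -496) + 57954) = (485098 - 466083)/(-496/274 + 57954) = 19015/(-496*1/274 + 57954) = 19015/(-248/137 + 57954) = 19015/(7939450/137) = 19015*(137/7939450) = 521011/1587890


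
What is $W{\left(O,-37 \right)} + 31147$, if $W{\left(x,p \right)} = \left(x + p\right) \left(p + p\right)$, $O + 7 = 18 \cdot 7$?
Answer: $25079$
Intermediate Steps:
$O = 119$ ($O = -7 + 18 \cdot 7 = -7 + 126 = 119$)
$W{\left(x,p \right)} = 2 p \left(p + x\right)$ ($W{\left(x,p \right)} = \left(p + x\right) 2 p = 2 p \left(p + x\right)$)
$W{\left(O,-37 \right)} + 31147 = 2 \left(-37\right) \left(-37 + 119\right) + 31147 = 2 \left(-37\right) 82 + 31147 = -6068 + 31147 = 25079$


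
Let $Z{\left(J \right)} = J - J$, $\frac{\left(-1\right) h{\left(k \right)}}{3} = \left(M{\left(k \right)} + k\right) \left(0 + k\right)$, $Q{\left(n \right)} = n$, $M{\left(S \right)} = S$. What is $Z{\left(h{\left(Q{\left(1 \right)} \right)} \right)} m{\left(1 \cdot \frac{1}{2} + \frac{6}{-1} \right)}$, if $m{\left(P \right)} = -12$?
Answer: $0$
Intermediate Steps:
$h{\left(k \right)} = - 6 k^{2}$ ($h{\left(k \right)} = - 3 \left(k + k\right) \left(0 + k\right) = - 3 \cdot 2 k k = - 3 \cdot 2 k^{2} = - 6 k^{2}$)
$Z{\left(J \right)} = 0$
$Z{\left(h{\left(Q{\left(1 \right)} \right)} \right)} m{\left(1 \cdot \frac{1}{2} + \frac{6}{-1} \right)} = 0 \left(-12\right) = 0$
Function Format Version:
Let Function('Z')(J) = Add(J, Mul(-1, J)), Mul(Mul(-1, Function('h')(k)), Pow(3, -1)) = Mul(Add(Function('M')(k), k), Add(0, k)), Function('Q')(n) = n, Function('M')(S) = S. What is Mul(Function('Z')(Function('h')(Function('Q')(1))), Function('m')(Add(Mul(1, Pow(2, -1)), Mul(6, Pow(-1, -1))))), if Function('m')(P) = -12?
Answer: 0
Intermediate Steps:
Function('h')(k) = Mul(-6, Pow(k, 2)) (Function('h')(k) = Mul(-3, Mul(Add(k, k), Add(0, k))) = Mul(-3, Mul(Mul(2, k), k)) = Mul(-3, Mul(2, Pow(k, 2))) = Mul(-6, Pow(k, 2)))
Function('Z')(J) = 0
Mul(Function('Z')(Function('h')(Function('Q')(1))), Function('m')(Add(Mul(1, Pow(2, -1)), Mul(6, Pow(-1, -1))))) = Mul(0, -12) = 0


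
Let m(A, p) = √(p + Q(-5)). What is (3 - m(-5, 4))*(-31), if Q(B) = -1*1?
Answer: -93 + 31*√3 ≈ -39.306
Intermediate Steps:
Q(B) = -1
m(A, p) = √(-1 + p) (m(A, p) = √(p - 1) = √(-1 + p))
(3 - m(-5, 4))*(-31) = (3 - √(-1 + 4))*(-31) = (3 - √3)*(-31) = -93 + 31*√3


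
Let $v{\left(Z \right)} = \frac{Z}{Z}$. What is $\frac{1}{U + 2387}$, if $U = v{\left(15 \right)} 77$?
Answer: $\frac{1}{2464} \approx 0.00040584$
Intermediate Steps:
$v{\left(Z \right)} = 1$
$U = 77$ ($U = 1 \cdot 77 = 77$)
$\frac{1}{U + 2387} = \frac{1}{77 + 2387} = \frac{1}{2464}$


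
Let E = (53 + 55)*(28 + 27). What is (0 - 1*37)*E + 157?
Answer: -219623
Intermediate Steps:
E = 5940 (E = 108*55 = 5940)
(0 - 1*37)*E + 157 = (0 - 1*37)*5940 + 157 = (0 - 37)*5940 + 157 = -37*5940 + 157 = -219780 + 157 = -219623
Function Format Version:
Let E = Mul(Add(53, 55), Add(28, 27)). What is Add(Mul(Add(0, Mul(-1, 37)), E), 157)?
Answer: -219623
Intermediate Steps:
E = 5940 (E = Mul(108, 55) = 5940)
Add(Mul(Add(0, Mul(-1, 37)), E), 157) = Add(Mul(Add(0, Mul(-1, 37)), 5940), 157) = Add(Mul(Add(0, -37), 5940), 157) = Add(Mul(-37, 5940), 157) = Add(-219780, 157) = -219623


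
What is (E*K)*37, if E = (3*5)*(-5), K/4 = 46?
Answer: -510600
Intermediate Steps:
K = 184 (K = 4*46 = 184)
E = -75 (E = 15*(-5) = -75)
(E*K)*37 = -75*184*37 = -13800*37 = -510600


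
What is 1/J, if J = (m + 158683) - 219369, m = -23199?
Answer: -1/83885 ≈ -1.1921e-5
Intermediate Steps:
J = -83885 (J = (-23199 + 158683) - 219369 = 135484 - 219369 = -83885)
1/J = 1/(-83885) = -1/83885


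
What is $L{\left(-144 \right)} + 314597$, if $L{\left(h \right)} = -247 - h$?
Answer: $314494$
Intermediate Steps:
$L{\left(-144 \right)} + 314597 = \left(-247 - -144\right) + 314597 = \left(-247 + 144\right) + 314597 = -103 + 314597 = 314494$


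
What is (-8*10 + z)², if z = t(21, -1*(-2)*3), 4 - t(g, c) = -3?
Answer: 5329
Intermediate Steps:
t(g, c) = 7 (t(g, c) = 4 - 1*(-3) = 4 + 3 = 7)
z = 7
(-8*10 + z)² = (-8*10 + 7)² = (-80 + 7)² = (-73)² = 5329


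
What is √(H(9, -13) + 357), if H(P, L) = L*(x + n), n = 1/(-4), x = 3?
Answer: √1285/2 ≈ 17.923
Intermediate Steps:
n = -¼ ≈ -0.25000
H(P, L) = 11*L/4 (H(P, L) = L*(3 - ¼) = L*(11/4) = 11*L/4)
√(H(9, -13) + 357) = √((11/4)*(-13) + 357) = √(-143/4 + 357) = √(1285/4) = √1285/2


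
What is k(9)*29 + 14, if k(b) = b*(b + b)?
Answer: 4712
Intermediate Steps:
k(b) = 2*b**2 (k(b) = b*(2*b) = 2*b**2)
k(9)*29 + 14 = (2*9**2)*29 + 14 = (2*81)*29 + 14 = 162*29 + 14 = 4698 + 14 = 4712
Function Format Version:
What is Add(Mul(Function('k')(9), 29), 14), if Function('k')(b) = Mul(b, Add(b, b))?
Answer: 4712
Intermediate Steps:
Function('k')(b) = Mul(2, Pow(b, 2)) (Function('k')(b) = Mul(b, Mul(2, b)) = Mul(2, Pow(b, 2)))
Add(Mul(Function('k')(9), 29), 14) = Add(Mul(Mul(2, Pow(9, 2)), 29), 14) = Add(Mul(Mul(2, 81), 29), 14) = Add(Mul(162, 29), 14) = Add(4698, 14) = 4712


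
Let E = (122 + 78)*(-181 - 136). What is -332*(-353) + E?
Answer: 53796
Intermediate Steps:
E = -63400 (E = 200*(-317) = -63400)
-332*(-353) + E = -332*(-353) - 63400 = 117196 - 63400 = 53796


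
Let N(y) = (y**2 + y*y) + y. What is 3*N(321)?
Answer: 619209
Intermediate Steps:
N(y) = y + 2*y**2 (N(y) = (y**2 + y**2) + y = 2*y**2 + y = y + 2*y**2)
3*N(321) = 3*(321*(1 + 2*321)) = 3*(321*(1 + 642)) = 3*(321*643) = 3*206403 = 619209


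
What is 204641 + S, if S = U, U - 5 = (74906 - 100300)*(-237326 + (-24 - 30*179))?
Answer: 6163836326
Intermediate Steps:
U = 6163631685 (U = 5 + (74906 - 100300)*(-237326 + (-24 - 30*179)) = 5 - 25394*(-237326 + (-24 - 5370)) = 5 - 25394*(-237326 - 5394) = 5 - 25394*(-242720) = 5 + 6163631680 = 6163631685)
S = 6163631685
204641 + S = 204641 + 6163631685 = 6163836326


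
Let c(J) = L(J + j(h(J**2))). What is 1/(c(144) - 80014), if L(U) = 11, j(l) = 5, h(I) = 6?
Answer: -1/80003 ≈ -1.2500e-5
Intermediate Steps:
c(J) = 11
1/(c(144) - 80014) = 1/(11 - 80014) = 1/(-80003) = -1/80003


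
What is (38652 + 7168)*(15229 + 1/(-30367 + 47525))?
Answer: 5986364282530/8579 ≈ 6.9779e+8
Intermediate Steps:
(38652 + 7168)*(15229 + 1/(-30367 + 47525)) = 45820*(15229 + 1/17158) = 45820*(261299183/17158) = 5986364282530/8579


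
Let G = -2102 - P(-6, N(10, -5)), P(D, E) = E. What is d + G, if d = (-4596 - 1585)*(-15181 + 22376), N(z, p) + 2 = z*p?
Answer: -44474345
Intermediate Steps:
N(z, p) = -2 + p*z (N(z, p) = -2 + z*p = -2 + p*z)
d = -44472295 (d = -6181*7195 = -44472295)
G = -2050 (G = -2102 - (-2 - 5*10) = -2102 - (-2 - 50) = -2102 - 1*(-52) = -2102 + 52 = -2050)
d + G = -44472295 - 2050 = -44474345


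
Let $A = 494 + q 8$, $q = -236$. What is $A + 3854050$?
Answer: $3852656$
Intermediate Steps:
$A = -1394$ ($A = 494 - 1888 = -1394$)
$A + 3854050 = -1394 + 3854050 = 3852656$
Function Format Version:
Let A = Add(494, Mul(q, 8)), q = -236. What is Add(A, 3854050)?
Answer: 3852656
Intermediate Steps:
A = -1394 (A = Add(494, Mul(-236, 8)) = Add(494, -1888) = -1394)
Add(A, 3854050) = Add(-1394, 3854050) = 3852656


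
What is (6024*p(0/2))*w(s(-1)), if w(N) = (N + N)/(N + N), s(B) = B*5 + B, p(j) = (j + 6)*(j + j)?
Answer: 0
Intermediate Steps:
p(j) = 2*j*(6 + j) (p(j) = (6 + j)*(2*j) = 2*j*(6 + j))
s(B) = 6*B (s(B) = 5*B + B = 6*B)
w(N) = 1 (w(N) = (2*N)/((2*N)) = (2*N)*(1/(2*N)) = 1)
(6024*p(0/2))*w(s(-1)) = (6024*(2*(0/2)*(6 + 0/2)))*1 = (6024*(2*(0*(1/2))*(6 + 0*(1/2))))*1 = (6024*(2*0*(6 + 0)))*1 = (6024*(2*0*6))*1 = (6024*0)*1 = 0*1 = 0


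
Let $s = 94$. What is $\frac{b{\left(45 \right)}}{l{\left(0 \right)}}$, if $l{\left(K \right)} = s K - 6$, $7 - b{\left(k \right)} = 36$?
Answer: $\frac{29}{6} \approx 4.8333$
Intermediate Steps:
$b{\left(k \right)} = -29$ ($b{\left(k \right)} = 7 - 36 = -29$)
$l{\left(K \right)} = -6 + 94 K$ ($l{\left(K \right)} = 94 K - 6 = -6 + 94 K$)
$\frac{b{\left(45 \right)}}{l{\left(0 \right)}} = - \frac{29}{-6 + 94 \cdot 0} = - \frac{29}{-6 + 0} = - \frac{29}{-6} = \left(-29\right) \left(- \frac{1}{6}\right) = \frac{29}{6}$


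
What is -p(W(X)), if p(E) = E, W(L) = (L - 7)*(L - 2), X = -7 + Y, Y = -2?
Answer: -176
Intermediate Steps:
X = -9 (X = -7 - 2 = -9)
W(L) = (-7 + L)*(-2 + L)
-p(W(X)) = -(14 + (-9)² - 9*(-9)) = -(14 + 81 + 81) = -1*176 = -176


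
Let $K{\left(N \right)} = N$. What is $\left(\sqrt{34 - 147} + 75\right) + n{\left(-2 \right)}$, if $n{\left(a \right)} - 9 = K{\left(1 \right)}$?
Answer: $85 + i \sqrt{113} \approx 85.0 + 10.63 i$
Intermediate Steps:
$n{\left(a \right)} = 10$ ($n{\left(a \right)} = 9 + 1 = 10$)
$\left(\sqrt{34 - 147} + 75\right) + n{\left(-2 \right)} = \left(\sqrt{34 - 147} + 75\right) + 10 = \left(\sqrt{-113} + 75\right) + 10 = \left(i \sqrt{113} + 75\right) + 10 = \left(75 + i \sqrt{113}\right) + 10 = 85 + i \sqrt{113}$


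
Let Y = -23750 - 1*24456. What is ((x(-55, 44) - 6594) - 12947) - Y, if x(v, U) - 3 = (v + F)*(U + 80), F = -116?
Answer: 7464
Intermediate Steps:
x(v, U) = 3 + (-116 + v)*(80 + U) (x(v, U) = 3 + (v - 116)*(U + 80) = 3 + (-116 + v)*(80 + U))
Y = -48206 (Y = -23750 - 24456 = -48206)
((x(-55, 44) - 6594) - 12947) - Y = (((-9277 - 116*44 + 80*(-55) + 44*(-55)) - 6594) - 12947) - 1*(-48206) = (((-9277 - 5104 - 4400 - 2420) - 6594) - 12947) + 48206 = ((-21201 - 6594) - 12947) + 48206 = (-27795 - 12947) + 48206 = -40742 + 48206 = 7464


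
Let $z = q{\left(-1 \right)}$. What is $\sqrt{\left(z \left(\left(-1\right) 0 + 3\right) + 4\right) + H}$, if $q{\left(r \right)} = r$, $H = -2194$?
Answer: $i \sqrt{2193} \approx 46.829 i$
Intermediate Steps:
$z = -1$
$\sqrt{\left(z \left(\left(-1\right) 0 + 3\right) + 4\right) + H} = \sqrt{\left(- (\left(-1\right) 0 + 3) + 4\right) - 2194} = \sqrt{\left(- (0 + 3) + 4\right) - 2194} = \sqrt{\left(\left(-1\right) 3 + 4\right) - 2194} = \sqrt{\left(-3 + 4\right) - 2194} = \sqrt{1 - 2194} = \sqrt{-2193} = i \sqrt{2193}$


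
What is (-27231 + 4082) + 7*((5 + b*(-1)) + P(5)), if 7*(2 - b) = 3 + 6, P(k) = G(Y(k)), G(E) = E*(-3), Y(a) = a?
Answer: -23224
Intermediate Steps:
G(E) = -3*E
P(k) = -3*k
b = 5/7 (b = 2 - (3 + 6)/7 = 2 - ⅐*9 = 2 - 9/7 = 5/7 ≈ 0.71429)
(-27231 + 4082) + 7*((5 + b*(-1)) + P(5)) = (-27231 + 4082) + 7*((5 + (5/7)*(-1)) - 3*5) = -23149 + 7*((5 - 5/7) - 15) = -23149 + 7*(30/7 - 15) = -23149 + 7*(-75/7) = -23149 - 75 = -23224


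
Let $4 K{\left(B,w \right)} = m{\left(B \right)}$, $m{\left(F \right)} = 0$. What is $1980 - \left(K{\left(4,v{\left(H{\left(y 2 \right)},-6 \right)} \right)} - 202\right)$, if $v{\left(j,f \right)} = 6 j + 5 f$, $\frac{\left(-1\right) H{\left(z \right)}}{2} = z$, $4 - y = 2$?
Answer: $2182$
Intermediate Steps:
$y = 2$ ($y = 4 - 2 = 2$)
$H{\left(z \right)} = - 2 z$
$v{\left(j,f \right)} = 5 f + 6 j$
$K{\left(B,w \right)} = 0$ ($K{\left(B,w \right)} = \frac{1}{4} \cdot 0 = 0$)
$1980 - \left(K{\left(4,v{\left(H{\left(y 2 \right)},-6 \right)} \right)} - 202\right) = 1980 - \left(0 - 202\right) = 1980 - -202 = 1980 + 202 = 2182$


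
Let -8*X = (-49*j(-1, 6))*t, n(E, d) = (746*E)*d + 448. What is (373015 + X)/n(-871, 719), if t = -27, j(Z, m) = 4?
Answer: -744707/934362612 ≈ -0.00079702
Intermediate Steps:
n(E, d) = 448 + 746*E*d (n(E, d) = 746*E*d + 448 = 448 + 746*E*d)
X = -1323/2 (X = -(-49*4)*(-27)/8 = -(-49)*(-27)/2 = -⅛*5292 = -1323/2 ≈ -661.50)
(373015 + X)/n(-871, 719) = (373015 - 1323/2)/(448 + 746*(-871)*719) = 744707/(2*(448 - 467181754)) = (744707/2)/(-467181306) = (744707/2)*(-1/467181306) = -744707/934362612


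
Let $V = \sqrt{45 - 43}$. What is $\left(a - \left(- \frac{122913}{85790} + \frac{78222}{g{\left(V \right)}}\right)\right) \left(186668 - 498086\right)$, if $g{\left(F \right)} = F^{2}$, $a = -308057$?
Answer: $\frac{4637546514728163}{42895} \approx 1.0811 \cdot 10^{11}$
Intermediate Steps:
$V = \sqrt{2} \approx 1.4142$
$\left(a - \left(- \frac{122913}{85790} + \frac{78222}{g{\left(V \right)}}\right)\right) \left(186668 - 498086\right) = \left(-308057 - \left(39111 - \frac{122913}{85790}\right)\right) \left(186668 - 498086\right) = \left(-308057 - \left(- \frac{122913}{85790} + \frac{78222}{2}\right)\right) \left(-311418\right) = \left(-308057 + \left(\frac{122913}{85790} - 39111\right)\right) \left(-311418\right) = \left(-308057 - \frac{3355209777}{85790}\right) \left(-311418\right) = \left(- \frac{29783419807}{85790}\right) \left(-311418\right) = \frac{4637546514728163}{42895}$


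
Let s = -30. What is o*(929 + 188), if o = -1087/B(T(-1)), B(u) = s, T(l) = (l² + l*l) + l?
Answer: 1214179/30 ≈ 40473.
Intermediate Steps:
T(l) = l + 2*l² (T(l) = (l² + l²) + l = 2*l² + l = l + 2*l²)
B(u) = -30
o = 1087/30 (o = -1087/(-30) = -1087*(-1/30) = 1087/30 ≈ 36.233)
o*(929 + 188) = 1087*(929 + 188)/30 = (1087/30)*1117 = 1214179/30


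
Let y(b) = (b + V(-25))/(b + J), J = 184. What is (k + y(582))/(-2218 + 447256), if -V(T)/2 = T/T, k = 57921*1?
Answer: 22184033/170449554 ≈ 0.13015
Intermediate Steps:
k = 57921
V(T) = -2 (V(T) = -2*T/T = -2*1 = -2)
y(b) = (-2 + b)/(184 + b) (y(b) = (b - 2)/(b + 184) = (-2 + b)/(184 + b))
(k + y(582))/(-2218 + 447256) = (57921 + (-2 + 582)/(184 + 582))/(-2218 + 447256) = (57921 + 580/766)/445038 = (57921 + (1/766)*580)*(1/445038) = (57921 + 290/383)*(1/445038) = (22184033/383)*(1/445038) = 22184033/170449554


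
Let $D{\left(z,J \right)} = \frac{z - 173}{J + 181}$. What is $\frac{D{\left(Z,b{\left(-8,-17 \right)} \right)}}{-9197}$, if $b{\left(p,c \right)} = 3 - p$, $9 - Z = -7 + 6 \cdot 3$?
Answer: $\frac{175}{1765824} \approx 9.9104 \cdot 10^{-5}$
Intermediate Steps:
$Z = -2$ ($Z = 9 - \left(-7 + 6 \cdot 3\right) = 9 - \left(-7 + 18\right) = 9 - 11 = -2$)
$D{\left(z,J \right)} = \frac{-173 + z}{181 + J}$
$\frac{D{\left(Z,b{\left(-8,-17 \right)} \right)}}{-9197} = \frac{\frac{1}{181 + \left(3 - -8\right)} \left(-173 - 2\right)}{-9197} = \frac{1}{181 + \left(3 + 8\right)} \left(-175\right) \left(- \frac{1}{9197}\right) = \frac{1}{181 + 11} \left(-175\right) \left(- \frac{1}{9197}\right) = \frac{1}{192} \left(-175\right) \left(- \frac{1}{9197}\right) = \left(- \frac{175}{192}\right) \left(- \frac{1}{9197}\right) = \frac{175}{1765824}$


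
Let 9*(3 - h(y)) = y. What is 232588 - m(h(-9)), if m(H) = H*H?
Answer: 232572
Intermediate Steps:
h(y) = 3 - y/9
m(H) = H²
232588 - m(h(-9)) = 232588 - (3 - ⅑*(-9))² = 232588 - (3 + 1)² = 232588 - 1*4² = 232588 - 1*16 = 232588 - 16 = 232572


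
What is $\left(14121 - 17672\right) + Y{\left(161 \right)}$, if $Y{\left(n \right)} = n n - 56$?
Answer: $22314$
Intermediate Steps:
$Y{\left(n \right)} = -56 + n^{2}$ ($Y{\left(n \right)} = n^{2} - 56 = -56 + n^{2}$)
$\left(14121 - 17672\right) + Y{\left(161 \right)} = \left(14121 - 17672\right) - \left(56 - 161^{2}\right) = \left(14121 - 17672\right) + \left(-56 + 25921\right) = -3551 + 25865 = 22314$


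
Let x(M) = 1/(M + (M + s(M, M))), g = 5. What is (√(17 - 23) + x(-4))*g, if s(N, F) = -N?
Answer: -5/4 + 5*I*√6 ≈ -1.25 + 12.247*I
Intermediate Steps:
x(M) = 1/M (x(M) = 1/(M + (M - M)) = 1/(M + 0) = 1/M)
(√(17 - 23) + x(-4))*g = (√(17 - 23) + 1/(-4))*5 = (√(-6) - ¼)*5 = (I*√6 - ¼)*5 = (-¼ + I*√6)*5 = -5/4 + 5*I*√6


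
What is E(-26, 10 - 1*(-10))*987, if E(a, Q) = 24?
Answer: 23688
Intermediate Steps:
E(-26, 10 - 1*(-10))*987 = 24*987 = 23688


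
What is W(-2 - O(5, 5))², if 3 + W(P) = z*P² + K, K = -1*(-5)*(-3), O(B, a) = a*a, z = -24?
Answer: 306740196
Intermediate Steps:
O(B, a) = a²
K = -15 (K = 5*(-3) = -15)
W(P) = -18 - 24*P² (W(P) = -3 + (-24*P² - 15) = -3 + (-15 - 24*P²) = -18 - 24*P²)
W(-2 - O(5, 5))² = (-18 - 24*(-2 - 1*5²)²)² = (-18 - 24*(-2 - 1*25)²)² = (-18 - 24*(-2 - 25)²)² = (-18 - 24*(-27)²)² = (-18 - 24*729)² = (-18 - 17496)² = (-17514)² = 306740196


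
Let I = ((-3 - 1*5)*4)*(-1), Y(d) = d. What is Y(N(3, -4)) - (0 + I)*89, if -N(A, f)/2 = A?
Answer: -2854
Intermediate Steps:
N(A, f) = -2*A
I = 32 (I = ((-3 - 5)*4)*(-1) = -8*4*(-1) = -32*(-1) = 32)
Y(N(3, -4)) - (0 + I)*89 = -2*3 - (0 + 32)*89 = -6 - 1*32*89 = -6 - 32*89 = -6 - 2848 = -2854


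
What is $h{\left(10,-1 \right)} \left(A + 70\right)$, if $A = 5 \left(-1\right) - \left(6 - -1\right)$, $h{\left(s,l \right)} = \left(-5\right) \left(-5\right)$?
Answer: $1450$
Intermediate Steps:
$h{\left(s,l \right)} = 25$
$A = -12$ ($A = -5 - \left(6 + 1\right) = -5 - 7 = -12$)
$h{\left(10,-1 \right)} \left(A + 70\right) = 25 \left(-12 + 70\right) = 25 \cdot 58 = 1450$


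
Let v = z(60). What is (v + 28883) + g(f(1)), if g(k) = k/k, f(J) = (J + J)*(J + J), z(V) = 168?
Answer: 29052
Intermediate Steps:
v = 168
f(J) = 4*J² (f(J) = (2*J)*(2*J) = 4*J²)
g(k) = 1
(v + 28883) + g(f(1)) = (168 + 28883) + 1 = 29051 + 1 = 29052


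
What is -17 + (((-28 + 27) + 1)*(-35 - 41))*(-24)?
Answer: -17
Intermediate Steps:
-17 + (((-28 + 27) + 1)*(-35 - 41))*(-24) = -17 + ((-1 + 1)*(-76))*(-24) = -17 + (0*(-76))*(-24) = -17 + 0*(-24) = -17 + 0 = -17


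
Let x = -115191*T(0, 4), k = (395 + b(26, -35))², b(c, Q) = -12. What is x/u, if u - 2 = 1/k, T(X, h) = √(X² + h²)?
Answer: -22529670132/97793 ≈ -2.3038e+5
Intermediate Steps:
k = 146689 (k = (395 - 12)² = 383² = 146689)
x = -460764 (x = -115191*√(0² + 4²) = -115191*√(0 + 16) = -115191*√16 = -115191*4 = -460764)
u = 293379/146689 (u = 2 + 1/146689 = 293379/146689 ≈ 2.0000)
x/u = -460764/293379/146689 = -460764*146689/293379 = -22529670132/97793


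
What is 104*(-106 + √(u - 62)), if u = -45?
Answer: -11024 + 104*I*√107 ≈ -11024.0 + 1075.8*I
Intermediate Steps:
104*(-106 + √(u - 62)) = 104*(-106 + √(-45 - 62)) = 104*(-106 + √(-107)) = 104*(-106 + I*√107) = -11024 + 104*I*√107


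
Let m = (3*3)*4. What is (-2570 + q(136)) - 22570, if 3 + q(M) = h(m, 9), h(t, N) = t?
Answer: -25107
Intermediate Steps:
m = 36 (m = 9*4 = 36)
q(M) = 33 (q(M) = -3 + 36 = 33)
(-2570 + q(136)) - 22570 = (-2570 + 33) - 22570 = -2537 - 22570 = -25107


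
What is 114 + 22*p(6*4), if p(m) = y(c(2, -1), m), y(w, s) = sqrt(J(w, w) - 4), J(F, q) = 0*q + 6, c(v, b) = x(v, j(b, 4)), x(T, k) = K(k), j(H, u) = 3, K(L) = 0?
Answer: 114 + 22*sqrt(2) ≈ 145.11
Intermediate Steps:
x(T, k) = 0
c(v, b) = 0
J(F, q) = 6 (J(F, q) = 0 + 6 = 6)
y(w, s) = sqrt(2) (y(w, s) = sqrt(6 - 4) = sqrt(2))
p(m) = sqrt(2)
114 + 22*p(6*4) = 114 + 22*sqrt(2)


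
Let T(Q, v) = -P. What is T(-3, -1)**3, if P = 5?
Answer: -125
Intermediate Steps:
T(Q, v) = -5 (T(Q, v) = -1*5 = -5)
T(-3, -1)**3 = (-5)**3 = -125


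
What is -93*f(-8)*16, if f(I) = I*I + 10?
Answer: -110112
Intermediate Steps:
f(I) = 10 + I² (f(I) = I² + 10 = 10 + I²)
-93*f(-8)*16 = -93*(10 + (-8)²)*16 = -93*(10 + 64)*16 = -93*74*16 = -6882*16 = -110112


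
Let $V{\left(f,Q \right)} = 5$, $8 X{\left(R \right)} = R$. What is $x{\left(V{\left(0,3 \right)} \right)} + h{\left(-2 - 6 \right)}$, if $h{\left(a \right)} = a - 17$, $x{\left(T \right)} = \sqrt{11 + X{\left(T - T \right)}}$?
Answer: $-25 + \sqrt{11} \approx -21.683$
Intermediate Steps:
$X{\left(R \right)} = \frac{R}{8}$
$x{\left(T \right)} = \sqrt{11}$ ($x{\left(T \right)} = \sqrt{11 + \frac{T - T}{8}} = \sqrt{11 + \frac{1}{8} \cdot 0} = \sqrt{11 + 0} = \sqrt{11}$)
$h{\left(a \right)} = -17 + a$
$x{\left(V{\left(0,3 \right)} \right)} + h{\left(-2 - 6 \right)} = \sqrt{11} - 25 = -25 + \sqrt{11}$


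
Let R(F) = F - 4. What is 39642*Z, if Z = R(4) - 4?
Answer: -158568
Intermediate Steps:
R(F) = -4 + F
Z = -4 (Z = (-4 + 4) - 4 = 0 - 4 = -4)
39642*Z = 39642*(-4) = -158568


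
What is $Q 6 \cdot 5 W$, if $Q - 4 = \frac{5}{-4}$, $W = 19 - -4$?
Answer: $\frac{3795}{2} \approx 1897.5$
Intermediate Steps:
$W = 23$ ($W = 19 + 4 = 23$)
$Q = \frac{11}{4}$ ($Q = 4 + \frac{5}{-4} = 4 + 5 \left(- \frac{1}{4}\right) = 4 - \frac{5}{4} = \frac{11}{4} \approx 2.75$)
$Q 6 \cdot 5 W = \frac{11 \cdot 6 \cdot 5}{4} \cdot 23 = \frac{11}{4} \cdot 30 \cdot 23 = \frac{165}{2} \cdot 23 = \frac{3795}{2}$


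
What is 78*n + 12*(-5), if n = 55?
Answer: 4230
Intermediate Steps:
78*n + 12*(-5) = 78*55 + 12*(-5) = 4290 - 60 = 4230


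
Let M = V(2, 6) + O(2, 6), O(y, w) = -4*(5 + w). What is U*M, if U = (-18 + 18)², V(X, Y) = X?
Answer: 0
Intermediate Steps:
O(y, w) = -20 - 4*w
M = -42 (M = 2 + (-20 - 4*6) = 2 + (-20 - 24) = 2 - 44 = -42)
U = 0 (U = 0² = 0)
U*M = 0*(-42) = 0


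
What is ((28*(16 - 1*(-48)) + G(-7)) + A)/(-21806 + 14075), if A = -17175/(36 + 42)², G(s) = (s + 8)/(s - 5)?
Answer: -1814141/7839234 ≈ -0.23142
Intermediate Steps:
G(s) = (8 + s)/(-5 + s)
A = -5725/2028 (A = -17175/(78²) = -17175/6084 = -17175*1/6084 = -5725/2028 ≈ -2.8230)
((28*(16 - 1*(-48)) + G(-7)) + A)/(-21806 + 14075) = ((28*(16 - 1*(-48)) + (8 - 7)/(-5 - 7)) - 5725/2028)/(-21806 + 14075) = ((28*(16 + 48) + 1/(-12)) - 5725/2028)/(-7731) = ((28*64 - 1/12*1) - 5725/2028)*(-1/7731) = ((1792 - 1/12) - 5725/2028)*(-1/7731) = (21503/12 - 5725/2028)*(-1/7731) = (1814141/1014)*(-1/7731) = -1814141/7839234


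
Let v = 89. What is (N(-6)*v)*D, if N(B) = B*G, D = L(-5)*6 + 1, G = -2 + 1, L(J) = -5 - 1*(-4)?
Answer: -2670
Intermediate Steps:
L(J) = -1 (L(J) = -5 + 4 = -1)
G = -1
D = -5 (D = -1*6 + 1 = -6 + 1 = -5)
N(B) = -B (N(B) = B*(-1) = -B)
(N(-6)*v)*D = (-1*(-6)*89)*(-5) = (6*89)*(-5) = 534*(-5) = -2670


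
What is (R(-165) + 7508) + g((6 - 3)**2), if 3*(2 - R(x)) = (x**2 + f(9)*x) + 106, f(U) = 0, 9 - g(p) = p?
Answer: -4801/3 ≈ -1600.3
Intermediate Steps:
g(p) = 9 - p
R(x) = -100/3 - x**2/3 (R(x) = 2 - ((x**2 + 0*x) + 106)/3 = 2 - ((x**2 + 0) + 106)/3 = 2 - (x**2 + 106)/3 = 2 - (106 + x**2)/3 = 2 + (-106/3 - x**2/3) = -100/3 - x**2/3)
(R(-165) + 7508) + g((6 - 3)**2) = ((-100/3 - 1/3*(-165)**2) + 7508) + (9 - (6 - 3)**2) = ((-100/3 - 1/3*27225) + 7508) + (9 - 1*3**2) = ((-100/3 - 9075) + 7508) + (9 - 1*9) = (-27325/3 + 7508) + (9 - 9) = -4801/3 + 0 = -4801/3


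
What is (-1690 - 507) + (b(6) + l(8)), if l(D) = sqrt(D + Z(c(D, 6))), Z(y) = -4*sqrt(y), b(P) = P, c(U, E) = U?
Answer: -2191 + 2*sqrt(2 - 2*sqrt(2)) ≈ -2191.0 + 1.8204*I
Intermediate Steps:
l(D) = sqrt(D - 4*sqrt(D))
(-1690 - 507) + (b(6) + l(8)) = (-1690 - 507) + (6 + sqrt(8 - 8*sqrt(2))) = -2197 + (6 + sqrt(8 - 8*sqrt(2))) = -2191 + sqrt(8 - 8*sqrt(2))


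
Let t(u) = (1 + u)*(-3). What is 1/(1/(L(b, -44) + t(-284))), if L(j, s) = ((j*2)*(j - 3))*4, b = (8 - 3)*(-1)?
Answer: 1169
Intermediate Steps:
b = -5 (b = 5*(-1) = -5)
L(j, s) = 8*j*(-3 + j) (L(j, s) = ((2*j)*(-3 + j))*4 = (2*j*(-3 + j))*4 = 8*j*(-3 + j))
t(u) = -3 - 3*u
1/(1/(L(b, -44) + t(-284))) = 1/(1/(8*(-5)*(-3 - 5) + (-3 - 3*(-284)))) = 1/(1/(8*(-5)*(-8) + (-3 + 852))) = 1/(1/(320 + 849)) = 1/(1/1169) = 1169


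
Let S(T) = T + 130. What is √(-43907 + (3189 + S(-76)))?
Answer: 2*I*√10166 ≈ 201.65*I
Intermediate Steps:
S(T) = 130 + T
√(-43907 + (3189 + S(-76))) = √(-43907 + (3189 + (130 - 76))) = √(-43907 + (3189 + 54)) = √(-43907 + 3243) = √(-40664) = 2*I*√10166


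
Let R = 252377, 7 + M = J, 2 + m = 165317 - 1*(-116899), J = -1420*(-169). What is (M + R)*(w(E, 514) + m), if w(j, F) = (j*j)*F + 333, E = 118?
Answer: 3662829455050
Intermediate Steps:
J = 239980
m = 282214 (m = -2 + (165317 - 1*(-116899)) = -2 + (165317 + 116899) = -2 + 282216 = 282214)
w(j, F) = 333 + F*j² (w(j, F) = j²*F + 333 = F*j² + 333 = 333 + F*j²)
M = 239973 (M = -7 + 239980 = 239973)
(M + R)*(w(E, 514) + m) = (239973 + 252377)*((333 + 514*118²) + 282214) = 492350*((333 + 514*13924) + 282214) = 492350*((333 + 7156936) + 282214) = 492350*(7157269 + 282214) = 492350*7439483 = 3662829455050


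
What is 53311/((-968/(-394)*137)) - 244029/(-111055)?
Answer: 1182510336617/7363834940 ≈ 160.58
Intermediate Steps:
53311/((-968/(-394)*137)) - 244029/(-111055) = 53311/((-968*(-1/394)*137)) - 244029*(-1/111055) = 53311/(((484/197)*137)) + 244029/111055 = 53311/(66308/197) + 244029/111055 = 53311*(197/66308) + 244029/111055 = 10502267/66308 + 244029/111055 = 1182510336617/7363834940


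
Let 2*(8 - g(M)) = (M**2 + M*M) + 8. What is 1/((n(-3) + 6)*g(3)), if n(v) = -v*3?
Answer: -1/75 ≈ -0.013333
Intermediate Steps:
g(M) = 4 - M**2 (g(M) = 8 - ((M**2 + M*M) + 8)/2 = 8 - ((M**2 + M**2) + 8)/2 = 8 - (2*M**2 + 8)/2 = 8 - (8 + 2*M**2)/2 = 8 + (-4 - M**2) = 4 - M**2)
n(v) = -3*v
1/((n(-3) + 6)*g(3)) = 1/((-3*(-3) + 6)*(4 - 1*3**2)) = 1/((9 + 6)*(4 - 1*9)) = 1/(15*(4 - 9)) = 1/(15*(-5)) = 1/(-75) = -1/75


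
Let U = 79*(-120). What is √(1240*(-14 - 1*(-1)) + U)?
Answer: 160*I ≈ 160.0*I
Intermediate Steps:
U = -9480
√(1240*(-14 - 1*(-1)) + U) = √(1240*(-14 - 1*(-1)) - 9480) = √(1240*(-14 + 1) - 9480) = √(1240*(-13) - 9480) = √(-16120 - 9480) = √(-25600) = 160*I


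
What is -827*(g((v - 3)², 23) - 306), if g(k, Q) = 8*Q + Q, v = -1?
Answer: 81873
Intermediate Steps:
g(k, Q) = 9*Q
-827*(g((v - 3)², 23) - 306) = -827*(9*23 - 306) = -827*(207 - 306) = -827*(-99) = 81873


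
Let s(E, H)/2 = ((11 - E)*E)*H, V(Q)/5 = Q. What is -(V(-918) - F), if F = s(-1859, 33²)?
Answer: -7571442150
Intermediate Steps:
V(Q) = 5*Q
s(E, H) = 2*E*H*(11 - E) (s(E, H) = 2*(((11 - E)*E)*H) = 2*((E*(11 - E))*H) = 2*(E*H*(11 - E)) = 2*E*H*(11 - E))
F = -7571446740 (F = 2*(-1859)*33²*(11 - 1*(-1859)) = 2*(-1859)*1089*(11 + 1859) = 2*(-1859)*1089*1870 = -7571446740)
-(V(-918) - F) = -(5*(-918) - 1*(-7571446740)) = -(-4590 + 7571446740) = -1*7571442150 = -7571442150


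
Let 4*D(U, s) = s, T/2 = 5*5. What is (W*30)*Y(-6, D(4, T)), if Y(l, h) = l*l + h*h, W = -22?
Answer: -126885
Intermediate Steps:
T = 50 (T = 2*(5*5) = 2*25 = 50)
D(U, s) = s/4
Y(l, h) = h² + l² (Y(l, h) = l² + h² = h² + l²)
(W*30)*Y(-6, D(4, T)) = (-22*30)*(((¼)*50)² + (-6)²) = -660*((25/2)² + 36) = -660*(625/4 + 36) = -660*769/4 = -126885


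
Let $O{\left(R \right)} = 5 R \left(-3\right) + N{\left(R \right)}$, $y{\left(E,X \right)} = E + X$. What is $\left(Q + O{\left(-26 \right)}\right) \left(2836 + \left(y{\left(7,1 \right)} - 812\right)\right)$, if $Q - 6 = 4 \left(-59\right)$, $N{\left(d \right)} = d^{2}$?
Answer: $1698752$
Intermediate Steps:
$Q = -230$ ($Q = 6 + 4 \left(-59\right) = 6 - 236 = -230$)
$O{\left(R \right)} = R^{2} - 15 R$ ($O{\left(R \right)} = 5 R \left(-3\right) + R^{2} = - 15 R + R^{2} = R^{2} - 15 R$)
$\left(Q + O{\left(-26 \right)}\right) \left(2836 + \left(y{\left(7,1 \right)} - 812\right)\right) = \left(-230 - 26 \left(-15 - 26\right)\right) \left(2836 + \left(\left(7 + 1\right) - 812\right)\right) = \left(-230 - -1066\right) \left(2836 + \left(8 - 812\right)\right) = \left(-230 + 1066\right) \left(2836 - 804\right) = 836 \cdot 2032 = 1698752$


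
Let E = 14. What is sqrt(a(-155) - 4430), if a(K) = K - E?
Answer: 3*I*sqrt(511) ≈ 67.816*I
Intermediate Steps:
a(K) = -14 + K (a(K) = K - 1*14 = K - 14 = -14 + K)
sqrt(a(-155) - 4430) = sqrt((-14 - 155) - 4430) = sqrt(-169 - 4430) = sqrt(-4599) = 3*I*sqrt(511)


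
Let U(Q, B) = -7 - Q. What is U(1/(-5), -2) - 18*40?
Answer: -3634/5 ≈ -726.80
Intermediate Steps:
U(1/(-5), -2) - 18*40 = (-7 - 1/(-5)) - 18*40 = (-7 - 1*(-1/5)) - 720 = (-7 + 1/5) - 720 = -34/5 - 720 = -3634/5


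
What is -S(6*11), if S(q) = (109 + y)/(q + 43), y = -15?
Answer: -94/109 ≈ -0.86238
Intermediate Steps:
S(q) = 94/(43 + q) (S(q) = (109 - 15)/(q + 43) = 94/(43 + q))
-S(6*11) = -94/(43 + 6*11) = -94/(43 + 66) = -94/109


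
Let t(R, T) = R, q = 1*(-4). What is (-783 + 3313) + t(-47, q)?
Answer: 2483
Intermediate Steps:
q = -4
(-783 + 3313) + t(-47, q) = (-783 + 3313) - 47 = 2530 - 47 = 2483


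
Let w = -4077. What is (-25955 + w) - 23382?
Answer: -53414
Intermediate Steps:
(-25955 + w) - 23382 = (-25955 - 4077) - 23382 = -30032 - 23382 = -53414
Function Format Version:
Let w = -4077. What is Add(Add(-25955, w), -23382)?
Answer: -53414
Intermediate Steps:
Add(Add(-25955, w), -23382) = Add(Add(-25955, -4077), -23382) = Add(-30032, -23382) = -53414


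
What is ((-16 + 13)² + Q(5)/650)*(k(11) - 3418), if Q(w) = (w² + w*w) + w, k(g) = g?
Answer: -4023667/130 ≈ -30951.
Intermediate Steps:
Q(w) = w + 2*w² (Q(w) = (w² + w²) + w = 2*w² + w = w + 2*w²)
((-16 + 13)² + Q(5)/650)*(k(11) - 3418) = ((-16 + 13)² + (5*(1 + 2*5))/650)*(11 - 3418) = ((-3)² + (5*(1 + 10))*(1/650))*(-3407) = (9 + (5*11)*(1/650))*(-3407) = (9 + 55*(1/650))*(-3407) = (9 + 11/130)*(-3407) = (1181/130)*(-3407) = -4023667/130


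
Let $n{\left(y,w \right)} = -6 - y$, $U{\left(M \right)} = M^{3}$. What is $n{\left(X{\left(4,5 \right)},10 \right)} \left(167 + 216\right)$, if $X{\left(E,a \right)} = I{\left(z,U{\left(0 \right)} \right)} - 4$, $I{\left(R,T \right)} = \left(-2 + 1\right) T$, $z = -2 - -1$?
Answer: $-766$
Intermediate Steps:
$z = -1$ ($z = -2 + 1 = -1$)
$I{\left(R,T \right)} = - T$
$X{\left(E,a \right)} = -4$ ($X{\left(E,a \right)} = - 0^{3} - 4 = \left(-1\right) 0 - 4 = 0 - 4 = -4$)
$n{\left(X{\left(4,5 \right)},10 \right)} \left(167 + 216\right) = \left(-6 - -4\right) \left(167 + 216\right) = \left(-6 + 4\right) 383 = \left(-2\right) 383 = -766$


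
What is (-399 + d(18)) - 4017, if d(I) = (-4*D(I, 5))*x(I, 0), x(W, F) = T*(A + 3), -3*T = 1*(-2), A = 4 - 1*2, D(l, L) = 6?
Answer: -4496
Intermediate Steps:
A = 2 (A = 4 - 2 = 2)
T = ⅔ (T = -(-2)/3 = -⅓*(-2) = ⅔ ≈ 0.66667)
x(W, F) = 10/3 (x(W, F) = 2*(2 + 3)/3 = (⅔)*5 = 10/3)
d(I) = -80 (d(I) = -4*6*(10/3) = -24*10/3 = -80)
(-399 + d(18)) - 4017 = (-399 - 80) - 4017 = -479 - 4017 = -4496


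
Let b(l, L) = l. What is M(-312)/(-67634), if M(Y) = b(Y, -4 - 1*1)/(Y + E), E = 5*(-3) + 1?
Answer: -78/5512171 ≈ -1.4151e-5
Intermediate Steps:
E = -14 (E = -15 + 1 = -14)
M(Y) = Y/(-14 + Y) (M(Y) = Y/(Y - 14) = Y/(-14 + Y))
M(-312)/(-67634) = -312/(-14 - 312)/(-67634) = -312/(-326)*(-1/67634) = -312*(-1/326)*(-1/67634) = (156/163)*(-1/67634) = -78/5512171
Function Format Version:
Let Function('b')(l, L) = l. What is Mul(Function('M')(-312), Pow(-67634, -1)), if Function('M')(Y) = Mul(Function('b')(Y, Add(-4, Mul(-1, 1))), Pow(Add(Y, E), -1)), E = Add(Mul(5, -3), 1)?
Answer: Rational(-78, 5512171) ≈ -1.4151e-5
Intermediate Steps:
E = -14 (E = Add(-15, 1) = -14)
Function('M')(Y) = Mul(Y, Pow(Add(-14, Y), -1)) (Function('M')(Y) = Mul(Y, Pow(Add(Y, -14), -1)) = Mul(Y, Pow(Add(-14, Y), -1)))
Mul(Function('M')(-312), Pow(-67634, -1)) = Mul(Mul(-312, Pow(Add(-14, -312), -1)), Pow(-67634, -1)) = Mul(Mul(-312, Pow(-326, -1)), Rational(-1, 67634)) = Mul(Mul(-312, Rational(-1, 326)), Rational(-1, 67634)) = Mul(Rational(156, 163), Rational(-1, 67634)) = Rational(-78, 5512171)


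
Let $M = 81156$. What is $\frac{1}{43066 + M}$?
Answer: $\frac{1}{124222} \approx 8.0501 \cdot 10^{-6}$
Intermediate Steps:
$\frac{1}{43066 + M} = \frac{1}{43066 + 81156} = \frac{1}{124222}$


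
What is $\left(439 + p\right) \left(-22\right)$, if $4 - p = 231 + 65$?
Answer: $-3234$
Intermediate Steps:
$p = -292$ ($p = 4 - \left(231 + 65\right) = 4 - 296 = -292$)
$\left(439 + p\right) \left(-22\right) = \left(439 - 292\right) \left(-22\right) = 147 \left(-22\right) = -3234$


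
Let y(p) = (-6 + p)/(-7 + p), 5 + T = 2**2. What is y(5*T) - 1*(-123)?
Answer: 1487/12 ≈ 123.92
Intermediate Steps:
T = -1 (T = -5 + 2**2 = -5 + 4 = -1)
y(p) = (-6 + p)/(-7 + p)
y(5*T) - 1*(-123) = (-6 + 5*(-1))/(-7 + 5*(-1)) - 1*(-123) = (-6 - 5)/(-7 - 5) + 123 = -11/(-12) + 123 = -1/12*(-11) + 123 = 11/12 + 123 = 1487/12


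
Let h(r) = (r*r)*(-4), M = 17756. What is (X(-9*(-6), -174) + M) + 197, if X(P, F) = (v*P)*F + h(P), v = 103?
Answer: -961499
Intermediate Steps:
h(r) = -4*r**2 (h(r) = r**2*(-4) = -4*r**2)
X(P, F) = -4*P**2 + 103*F*P (X(P, F) = (103*P)*F - 4*P**2 = 103*F*P - 4*P**2 = -4*P**2 + 103*F*P)
(X(-9*(-6), -174) + M) + 197 = ((-9*(-6))*(-(-36)*(-6) + 103*(-174)) + 17756) + 197 = (54*(-4*54 - 17922) + 17756) + 197 = (54*(-216 - 17922) + 17756) + 197 = (54*(-18138) + 17756) + 197 = (-979452 + 17756) + 197 = -961696 + 197 = -961499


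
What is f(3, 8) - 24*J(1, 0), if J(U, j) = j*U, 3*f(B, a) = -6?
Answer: -2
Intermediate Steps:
f(B, a) = -2 (f(B, a) = (⅓)*(-6) = -2)
J(U, j) = U*j
f(3, 8) - 24*J(1, 0) = -2 - 24*0 = -2 + 0 = -2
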